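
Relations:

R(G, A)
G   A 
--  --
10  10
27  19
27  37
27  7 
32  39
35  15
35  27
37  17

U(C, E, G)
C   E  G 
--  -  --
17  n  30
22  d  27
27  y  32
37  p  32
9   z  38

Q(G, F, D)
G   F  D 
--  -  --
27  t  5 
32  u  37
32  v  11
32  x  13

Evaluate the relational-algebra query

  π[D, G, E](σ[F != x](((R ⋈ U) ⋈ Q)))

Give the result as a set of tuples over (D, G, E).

{(11, 32, p), (11, 32, y), (37, 32, p), (37, 32, y), (5, 27, d)}

R ⋈ U (natural join on G): {(27, 19, 22, d), (27, 37, 22, d), (27, 7, 22, d), (32, 39, 27, y), (32, 39, 37, p)}
(R ⋈ U) ⋈ Q (natural join on G): {(27, 19, 22, d, t, 5), (27, 37, 22, d, t, 5), (27, 7, 22, d, t, 5), (32, 39, 27, y, u, 37), (32, 39, 27, y, v, 11), (32, 39, 27, y, x, 13), (32, 39, 37, p, u, 37), (32, 39, 37, p, v, 11), (32, 39, 37, p, x, 13)}
Apply σ_{F != x}; surviving tuples: {(27, 19, 22, d, t, 5), (27, 37, 22, d, t, 5), (27, 7, 22, d, t, 5), (32, 39, 27, y, u, 37), (32, 39, 27, y, v, 11), (32, 39, 37, p, u, 37), (32, 39, 37, p, v, 11)}
Keep only column(s) D, G, E (2 duplicate(s) eliminated): {(11, 32, p), (11, 32, y), (37, 32, p), (37, 32, y), (5, 27, d)}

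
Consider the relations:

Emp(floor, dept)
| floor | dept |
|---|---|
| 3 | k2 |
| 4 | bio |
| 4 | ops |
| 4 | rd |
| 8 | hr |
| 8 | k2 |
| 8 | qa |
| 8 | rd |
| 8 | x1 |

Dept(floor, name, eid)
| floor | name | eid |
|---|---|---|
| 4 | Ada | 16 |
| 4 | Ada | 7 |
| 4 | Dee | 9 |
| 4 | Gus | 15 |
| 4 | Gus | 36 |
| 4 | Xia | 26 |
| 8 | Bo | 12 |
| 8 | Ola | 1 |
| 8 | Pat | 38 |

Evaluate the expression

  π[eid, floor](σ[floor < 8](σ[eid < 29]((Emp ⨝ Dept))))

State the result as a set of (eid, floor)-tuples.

Emp ⋈ Dept (natural join on floor): {(4, bio, Ada, 16), (4, bio, Ada, 7), (4, bio, Dee, 9), (4, bio, Gus, 15), (4, bio, Gus, 36), (4, bio, Xia, 26), (4, ops, Ada, 16), (4, ops, Ada, 7), (4, ops, Dee, 9), (4, ops, Gus, 15), (4, ops, Gus, 36), (4, ops, Xia, 26), (4, rd, Ada, 16), (4, rd, Ada, 7), (4, rd, Dee, 9), (4, rd, Gus, 15), (4, rd, Gus, 36), (4, rd, Xia, 26), (8, hr, Bo, 12), (8, hr, Ola, 1), (8, hr, Pat, 38), (8, k2, Bo, 12), (8, k2, Ola, 1), (8, k2, Pat, 38), (8, qa, Bo, 12), (8, qa, Ola, 1), (8, qa, Pat, 38), (8, rd, Bo, 12), (8, rd, Ola, 1), (8, rd, Pat, 38), (8, x1, Bo, 12), (8, x1, Ola, 1), (8, x1, Pat, 38)}
σ[eid < 29]: keep tuples satisfying eid < 29 → {(4, bio, Ada, 16), (4, bio, Ada, 7), (4, bio, Dee, 9), (4, bio, Gus, 15), (4, bio, Xia, 26), (4, ops, Ada, 16), (4, ops, Ada, 7), (4, ops, Dee, 9), (4, ops, Gus, 15), (4, ops, Xia, 26), (4, rd, Ada, 16), (4, rd, Ada, 7), (4, rd, Dee, 9), (4, rd, Gus, 15), (4, rd, Xia, 26), (8, hr, Bo, 12), (8, hr, Ola, 1), (8, k2, Bo, 12), (8, k2, Ola, 1), (8, qa, Bo, 12), (8, qa, Ola, 1), (8, rd, Bo, 12), (8, rd, Ola, 1), (8, x1, Bo, 12), (8, x1, Ola, 1)}
σ[floor < 8]: keep tuples satisfying floor < 8 → {(4, bio, Ada, 16), (4, bio, Ada, 7), (4, bio, Dee, 9), (4, bio, Gus, 15), (4, bio, Xia, 26), (4, ops, Ada, 16), (4, ops, Ada, 7), (4, ops, Dee, 9), (4, ops, Gus, 15), (4, ops, Xia, 26), (4, rd, Ada, 16), (4, rd, Ada, 7), (4, rd, Dee, 9), (4, rd, Gus, 15), (4, rd, Xia, 26)}
π[eid, floor]: project onto (eid, floor) (10 duplicate(s) eliminated) → {(15, 4), (16, 4), (26, 4), (7, 4), (9, 4)}

{(15, 4), (16, 4), (26, 4), (7, 4), (9, 4)}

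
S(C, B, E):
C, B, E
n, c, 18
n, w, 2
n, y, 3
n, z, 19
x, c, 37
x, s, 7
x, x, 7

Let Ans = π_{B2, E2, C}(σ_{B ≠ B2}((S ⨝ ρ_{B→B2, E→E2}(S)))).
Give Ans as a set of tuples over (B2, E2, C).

{(c, 18, n), (c, 37, x), (s, 7, x), (w, 2, n), (x, 7, x), (y, 3, n), (z, 19, n)}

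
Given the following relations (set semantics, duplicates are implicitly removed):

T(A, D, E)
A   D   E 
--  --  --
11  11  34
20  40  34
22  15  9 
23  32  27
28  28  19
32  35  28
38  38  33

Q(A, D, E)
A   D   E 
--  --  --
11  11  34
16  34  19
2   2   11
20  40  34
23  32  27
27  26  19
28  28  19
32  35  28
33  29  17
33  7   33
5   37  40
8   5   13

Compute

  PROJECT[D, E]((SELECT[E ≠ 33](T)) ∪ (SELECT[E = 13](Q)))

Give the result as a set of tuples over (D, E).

Apply σ_{E ≠ 33}; surviving tuples: {(11, 11, 34), (20, 40, 34), (22, 15, 9), (23, 32, 27), (28, 28, 19), (32, 35, 28)}
Apply σ_{E = 13}; surviving tuples: {(8, 5, 13)}
Taking the union: {(11, 11, 34), (20, 40, 34), (22, 15, 9), (23, 32, 27), (28, 28, 19), (32, 35, 28), (8, 5, 13)}
π_{D, E} gives {(11, 34), (15, 9), (28, 19), (32, 27), (35, 28), (40, 34), (5, 13)}.

{(11, 34), (15, 9), (28, 19), (32, 27), (35, 28), (40, 34), (5, 13)}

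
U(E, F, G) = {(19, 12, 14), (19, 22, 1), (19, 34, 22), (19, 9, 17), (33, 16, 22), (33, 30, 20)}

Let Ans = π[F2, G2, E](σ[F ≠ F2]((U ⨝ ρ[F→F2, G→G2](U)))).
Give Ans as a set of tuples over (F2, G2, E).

ρ[F→F2, G→G2]: schema becomes (E, F2, G2); tuples unchanged.
Natural join on E: {(19, 12, 14, 12, 14), (19, 12, 14, 22, 1), (19, 12, 14, 34, 22), (19, 12, 14, 9, 17), (19, 22, 1, 12, 14), (19, 22, 1, 22, 1), (19, 22, 1, 34, 22), (19, 22, 1, 9, 17), (19, 34, 22, 12, 14), (19, 34, 22, 22, 1), (19, 34, 22, 34, 22), (19, 34, 22, 9, 17), (19, 9, 17, 12, 14), (19, 9, 17, 22, 1), (19, 9, 17, 34, 22), (19, 9, 17, 9, 17), (33, 16, 22, 16, 22), (33, 16, 22, 30, 20), (33, 30, 20, 16, 22), (33, 30, 20, 30, 20)}
σ[F ≠ F2]: keep tuples satisfying F ≠ F2 → {(19, 12, 14, 22, 1), (19, 12, 14, 34, 22), (19, 12, 14, 9, 17), (19, 22, 1, 12, 14), (19, 22, 1, 34, 22), (19, 22, 1, 9, 17), (19, 34, 22, 12, 14), (19, 34, 22, 22, 1), (19, 34, 22, 9, 17), (19, 9, 17, 12, 14), (19, 9, 17, 22, 1), (19, 9, 17, 34, 22), (33, 16, 22, 30, 20), (33, 30, 20, 16, 22)}
Projecting to F2, G2, E (8 duplicate(s) eliminated): {(12, 14, 19), (16, 22, 33), (22, 1, 19), (30, 20, 33), (34, 22, 19), (9, 17, 19)}

{(12, 14, 19), (16, 22, 33), (22, 1, 19), (30, 20, 33), (34, 22, 19), (9, 17, 19)}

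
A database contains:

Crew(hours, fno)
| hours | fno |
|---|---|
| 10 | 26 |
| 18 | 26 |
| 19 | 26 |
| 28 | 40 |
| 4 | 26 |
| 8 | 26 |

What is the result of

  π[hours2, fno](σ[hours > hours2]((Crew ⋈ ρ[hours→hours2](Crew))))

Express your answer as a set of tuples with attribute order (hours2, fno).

{(10, 26), (18, 26), (4, 26), (8, 26)}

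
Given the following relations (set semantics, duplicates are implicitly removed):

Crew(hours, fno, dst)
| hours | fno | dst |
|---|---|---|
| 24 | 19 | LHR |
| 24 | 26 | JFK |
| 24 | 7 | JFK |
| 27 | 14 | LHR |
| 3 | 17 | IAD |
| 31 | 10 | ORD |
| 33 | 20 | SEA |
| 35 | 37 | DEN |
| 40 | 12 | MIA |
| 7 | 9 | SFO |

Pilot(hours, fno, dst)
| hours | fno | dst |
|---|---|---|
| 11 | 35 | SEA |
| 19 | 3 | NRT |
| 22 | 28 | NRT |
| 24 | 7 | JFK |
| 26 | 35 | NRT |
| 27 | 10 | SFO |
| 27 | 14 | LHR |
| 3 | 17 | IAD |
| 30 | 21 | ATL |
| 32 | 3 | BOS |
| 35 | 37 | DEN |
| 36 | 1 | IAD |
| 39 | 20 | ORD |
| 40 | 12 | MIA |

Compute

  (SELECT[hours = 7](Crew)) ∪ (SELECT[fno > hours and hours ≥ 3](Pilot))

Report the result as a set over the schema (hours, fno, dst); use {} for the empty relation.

Apply σ_{hours = 7}; surviving tuples: {(7, 9, SFO)}
Apply σ_{fno > hours and hours ≥ 3}; surviving tuples: {(11, 35, SEA), (22, 28, NRT), (26, 35, NRT), (3, 17, IAD), (35, 37, DEN)}
Set union of the two operands is {(11, 35, SEA), (22, 28, NRT), (26, 35, NRT), (3, 17, IAD), (35, 37, DEN), (7, 9, SFO)}.

{(11, 35, SEA), (22, 28, NRT), (26, 35, NRT), (3, 17, IAD), (35, 37, DEN), (7, 9, SFO)}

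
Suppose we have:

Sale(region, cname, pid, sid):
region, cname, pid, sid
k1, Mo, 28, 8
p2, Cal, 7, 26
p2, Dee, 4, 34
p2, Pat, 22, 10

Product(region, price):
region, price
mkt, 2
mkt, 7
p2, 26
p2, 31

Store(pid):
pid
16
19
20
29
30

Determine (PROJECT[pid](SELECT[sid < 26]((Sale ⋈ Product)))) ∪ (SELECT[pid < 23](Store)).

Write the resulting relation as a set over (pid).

Natural join on region: {(p2, Cal, 7, 26, 26), (p2, Cal, 7, 26, 31), (p2, Dee, 4, 34, 26), (p2, Dee, 4, 34, 31), (p2, Pat, 22, 10, 26), (p2, Pat, 22, 10, 31)}
σ[sid < 26]: keep tuples satisfying sid < 26 → {(p2, Pat, 22, 10, 26), (p2, Pat, 22, 10, 31)}
π[pid]: project onto (pid) (1 duplicate(s) eliminated) → {22}
σ[pid < 23]: keep tuples satisfying pid < 23 → {16, 19, 20}
Taking the union: {16, 19, 20, 22}

{16, 19, 20, 22}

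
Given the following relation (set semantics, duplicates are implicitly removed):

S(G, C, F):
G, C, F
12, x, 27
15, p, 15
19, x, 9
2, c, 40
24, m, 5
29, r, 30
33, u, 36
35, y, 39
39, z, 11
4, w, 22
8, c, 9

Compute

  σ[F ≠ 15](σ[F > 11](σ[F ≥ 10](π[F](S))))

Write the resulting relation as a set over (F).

{22, 27, 30, 36, 39, 40}

π[F]: project onto (F) (1 duplicate(s) eliminated) → {11, 15, 22, 27, 30, 36, 39, 40, 5, 9}
Filtering on F ≥ 10 leaves {11, 15, 22, 27, 30, 36, 39, 40}.
Filtering on F > 11 leaves {15, 22, 27, 30, 36, 39, 40}.
Filtering on F ≠ 15 leaves {22, 27, 30, 36, 39, 40}.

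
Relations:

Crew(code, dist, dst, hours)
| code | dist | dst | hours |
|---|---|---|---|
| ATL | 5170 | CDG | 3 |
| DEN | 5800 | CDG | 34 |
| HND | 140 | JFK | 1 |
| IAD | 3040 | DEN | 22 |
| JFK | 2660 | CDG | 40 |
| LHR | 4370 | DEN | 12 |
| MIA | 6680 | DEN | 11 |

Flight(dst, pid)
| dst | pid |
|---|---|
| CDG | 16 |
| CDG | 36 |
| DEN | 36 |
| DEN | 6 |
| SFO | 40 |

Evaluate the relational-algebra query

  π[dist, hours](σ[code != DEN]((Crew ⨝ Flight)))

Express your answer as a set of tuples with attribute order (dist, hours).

Joining Crew and Flight on dst yields {(ATL, 5170, CDG, 3, 16), (ATL, 5170, CDG, 3, 36), (DEN, 5800, CDG, 34, 16), (DEN, 5800, CDG, 34, 36), (IAD, 3040, DEN, 22, 36), (IAD, 3040, DEN, 22, 6), (JFK, 2660, CDG, 40, 16), (JFK, 2660, CDG, 40, 36), (LHR, 4370, DEN, 12, 36), (LHR, 4370, DEN, 12, 6), (MIA, 6680, DEN, 11, 36), (MIA, 6680, DEN, 11, 6)}.
Filtering on code != DEN leaves {(ATL, 5170, CDG, 3, 16), (ATL, 5170, CDG, 3, 36), (IAD, 3040, DEN, 22, 36), (IAD, 3040, DEN, 22, 6), (JFK, 2660, CDG, 40, 16), (JFK, 2660, CDG, 40, 36), (LHR, 4370, DEN, 12, 36), (LHR, 4370, DEN, 12, 6), (MIA, 6680, DEN, 11, 36), (MIA, 6680, DEN, 11, 6)}.
π_{dist, hours} gives {(2660, 40), (3040, 22), (4370, 12), (5170, 3), (6680, 11)} (5 duplicate(s) eliminated).

{(2660, 40), (3040, 22), (4370, 12), (5170, 3), (6680, 11)}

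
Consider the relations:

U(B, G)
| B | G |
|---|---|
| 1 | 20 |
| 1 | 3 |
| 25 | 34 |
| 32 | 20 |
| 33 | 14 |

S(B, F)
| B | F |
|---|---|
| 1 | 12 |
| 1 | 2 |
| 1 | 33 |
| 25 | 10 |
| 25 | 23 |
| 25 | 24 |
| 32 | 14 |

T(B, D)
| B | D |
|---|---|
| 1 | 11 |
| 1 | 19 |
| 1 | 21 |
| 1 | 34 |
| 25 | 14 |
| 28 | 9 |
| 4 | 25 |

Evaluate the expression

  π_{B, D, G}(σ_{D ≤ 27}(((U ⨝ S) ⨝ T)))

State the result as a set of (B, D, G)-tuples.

{(1, 11, 20), (1, 11, 3), (1, 19, 20), (1, 19, 3), (1, 21, 20), (1, 21, 3), (25, 14, 34)}

U ⋈ S (natural join on B): {(1, 20, 12), (1, 20, 2), (1, 20, 33), (1, 3, 12), (1, 3, 2), (1, 3, 33), (25, 34, 10), (25, 34, 23), (25, 34, 24), (32, 20, 14)}
(U ⨝ S) ⋈ T (natural join on B): {(1, 20, 12, 11), (1, 20, 12, 19), (1, 20, 12, 21), (1, 20, 12, 34), (1, 20, 2, 11), (1, 20, 2, 19), (1, 20, 2, 21), (1, 20, 2, 34), (1, 20, 33, 11), (1, 20, 33, 19), (1, 20, 33, 21), (1, 20, 33, 34), (1, 3, 12, 11), (1, 3, 12, 19), (1, 3, 12, 21), (1, 3, 12, 34), (1, 3, 2, 11), (1, 3, 2, 19), (1, 3, 2, 21), (1, 3, 2, 34), (1, 3, 33, 11), (1, 3, 33, 19), (1, 3, 33, 21), (1, 3, 33, 34), (25, 34, 10, 14), (25, 34, 23, 14), (25, 34, 24, 14)}
Filtering on D ≤ 27 leaves {(1, 20, 12, 11), (1, 20, 12, 19), (1, 20, 12, 21), (1, 20, 2, 11), (1, 20, 2, 19), (1, 20, 2, 21), (1, 20, 33, 11), (1, 20, 33, 19), (1, 20, 33, 21), (1, 3, 12, 11), (1, 3, 12, 19), (1, 3, 12, 21), (1, 3, 2, 11), (1, 3, 2, 19), (1, 3, 2, 21), (1, 3, 33, 11), (1, 3, 33, 19), (1, 3, 33, 21), (25, 34, 10, 14), (25, 34, 23, 14), (25, 34, 24, 14)}.
π_{B, D, G} gives {(1, 11, 20), (1, 11, 3), (1, 19, 20), (1, 19, 3), (1, 21, 20), (1, 21, 3), (25, 14, 34)} (14 duplicate(s) eliminated).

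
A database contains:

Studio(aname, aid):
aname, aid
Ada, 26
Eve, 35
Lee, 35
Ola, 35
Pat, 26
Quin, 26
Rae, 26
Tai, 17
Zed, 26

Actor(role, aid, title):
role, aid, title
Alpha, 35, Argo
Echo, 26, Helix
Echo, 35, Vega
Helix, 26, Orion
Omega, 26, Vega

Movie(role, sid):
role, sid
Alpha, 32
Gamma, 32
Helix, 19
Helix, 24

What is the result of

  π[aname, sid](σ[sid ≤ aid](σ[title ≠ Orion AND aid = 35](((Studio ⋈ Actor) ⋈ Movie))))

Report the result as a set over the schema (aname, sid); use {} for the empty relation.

{(Eve, 32), (Lee, 32), (Ola, 32)}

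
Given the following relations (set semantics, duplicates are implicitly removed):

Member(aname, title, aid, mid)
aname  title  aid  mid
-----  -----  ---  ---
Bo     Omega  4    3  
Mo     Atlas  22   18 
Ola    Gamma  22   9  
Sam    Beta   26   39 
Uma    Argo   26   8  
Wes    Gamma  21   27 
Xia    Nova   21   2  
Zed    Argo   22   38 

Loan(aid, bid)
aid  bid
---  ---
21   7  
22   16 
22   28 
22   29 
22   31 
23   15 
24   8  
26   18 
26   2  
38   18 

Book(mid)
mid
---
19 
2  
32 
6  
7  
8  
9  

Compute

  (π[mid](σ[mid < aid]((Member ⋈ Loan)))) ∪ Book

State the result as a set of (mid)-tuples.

{18, 19, 2, 32, 6, 7, 8, 9}

Joining Member and Loan on aid yields {(Mo, Atlas, 22, 18, 16), (Mo, Atlas, 22, 18, 28), (Mo, Atlas, 22, 18, 29), (Mo, Atlas, 22, 18, 31), (Ola, Gamma, 22, 9, 16), (Ola, Gamma, 22, 9, 28), (Ola, Gamma, 22, 9, 29), (Ola, Gamma, 22, 9, 31), (Sam, Beta, 26, 39, 18), (Sam, Beta, 26, 39, 2), (Uma, Argo, 26, 8, 18), (Uma, Argo, 26, 8, 2), (Wes, Gamma, 21, 27, 7), (Xia, Nova, 21, 2, 7), (Zed, Argo, 22, 38, 16), (Zed, Argo, 22, 38, 28), (Zed, Argo, 22, 38, 29), (Zed, Argo, 22, 38, 31)}.
Selection mid < aid: {(Mo, Atlas, 22, 18, 16), (Mo, Atlas, 22, 18, 28), (Mo, Atlas, 22, 18, 29), (Mo, Atlas, 22, 18, 31), (Ola, Gamma, 22, 9, 16), (Ola, Gamma, 22, 9, 28), (Ola, Gamma, 22, 9, 29), (Ola, Gamma, 22, 9, 31), (Uma, Argo, 26, 8, 18), (Uma, Argo, 26, 8, 2), (Xia, Nova, 21, 2, 7)}
Keep only column(s) mid (7 duplicate(s) eliminated): {18, 2, 8, 9}
Union: {18, 2, 8, 9} with {19, 2, 32, 6, 7, 8, 9} → {18, 19, 2, 32, 6, 7, 8, 9}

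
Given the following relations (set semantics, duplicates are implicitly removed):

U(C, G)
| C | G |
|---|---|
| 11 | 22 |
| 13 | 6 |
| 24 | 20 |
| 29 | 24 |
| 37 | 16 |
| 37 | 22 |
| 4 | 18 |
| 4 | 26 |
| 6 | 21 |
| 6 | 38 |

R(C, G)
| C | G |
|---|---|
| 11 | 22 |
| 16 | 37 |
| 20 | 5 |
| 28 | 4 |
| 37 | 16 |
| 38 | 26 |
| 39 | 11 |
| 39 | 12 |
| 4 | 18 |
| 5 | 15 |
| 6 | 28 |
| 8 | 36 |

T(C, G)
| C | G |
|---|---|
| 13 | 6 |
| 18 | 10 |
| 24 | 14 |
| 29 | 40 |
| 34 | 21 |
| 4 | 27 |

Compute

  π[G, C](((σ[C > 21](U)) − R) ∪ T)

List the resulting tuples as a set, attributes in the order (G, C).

σ[C > 21]: keep tuples satisfying C > 21 → {(24, 20), (29, 24), (37, 16), (37, 22)}
Difference: {(24, 20), (29, 24), (37, 16), (37, 22)} with {(11, 22), (16, 37), (20, 5), (28, 4), (37, 16), (38, 26), (39, 11), (39, 12), (4, 18), (5, 15), (6, 28), (8, 36)} → {(24, 20), (29, 24), (37, 22)}
Union: {(24, 20), (29, 24), (37, 22)} with {(13, 6), (18, 10), (24, 14), (29, 40), (34, 21), (4, 27)} → {(13, 6), (18, 10), (24, 14), (24, 20), (29, 24), (29, 40), (34, 21), (37, 22), (4, 27)}
Keep only column(s) G, C: {(10, 18), (14, 24), (20, 24), (21, 34), (22, 37), (24, 29), (27, 4), (40, 29), (6, 13)}

{(10, 18), (14, 24), (20, 24), (21, 34), (22, 37), (24, 29), (27, 4), (40, 29), (6, 13)}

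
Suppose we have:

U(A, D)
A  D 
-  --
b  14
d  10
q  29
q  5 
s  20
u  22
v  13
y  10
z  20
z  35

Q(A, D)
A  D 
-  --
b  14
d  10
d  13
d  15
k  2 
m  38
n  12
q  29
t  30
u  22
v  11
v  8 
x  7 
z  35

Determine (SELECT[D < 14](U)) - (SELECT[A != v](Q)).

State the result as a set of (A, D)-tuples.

{(q, 5), (v, 13), (y, 10)}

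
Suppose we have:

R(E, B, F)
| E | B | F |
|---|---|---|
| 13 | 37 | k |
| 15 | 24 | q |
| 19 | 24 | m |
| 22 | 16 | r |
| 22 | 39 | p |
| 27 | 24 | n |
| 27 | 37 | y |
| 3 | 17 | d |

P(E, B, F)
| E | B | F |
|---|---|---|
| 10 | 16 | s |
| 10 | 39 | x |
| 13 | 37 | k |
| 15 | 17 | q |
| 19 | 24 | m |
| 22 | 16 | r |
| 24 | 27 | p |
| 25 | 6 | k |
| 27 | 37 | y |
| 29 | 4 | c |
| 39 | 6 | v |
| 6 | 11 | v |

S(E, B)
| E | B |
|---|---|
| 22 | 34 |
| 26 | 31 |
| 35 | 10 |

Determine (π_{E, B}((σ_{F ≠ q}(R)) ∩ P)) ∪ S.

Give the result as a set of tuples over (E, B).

Selection F ≠ q: {(13, 37, k), (19, 24, m), (22, 16, r), (22, 39, p), (27, 24, n), (27, 37, y), (3, 17, d)}
Taking the intersection: {(13, 37, k), (19, 24, m), (22, 16, r), (27, 37, y)}
Projecting to E, B: {(13, 37), (19, 24), (22, 16), (27, 37)}
Taking the union: {(13, 37), (19, 24), (22, 16), (22, 34), (26, 31), (27, 37), (35, 10)}

{(13, 37), (19, 24), (22, 16), (22, 34), (26, 31), (27, 37), (35, 10)}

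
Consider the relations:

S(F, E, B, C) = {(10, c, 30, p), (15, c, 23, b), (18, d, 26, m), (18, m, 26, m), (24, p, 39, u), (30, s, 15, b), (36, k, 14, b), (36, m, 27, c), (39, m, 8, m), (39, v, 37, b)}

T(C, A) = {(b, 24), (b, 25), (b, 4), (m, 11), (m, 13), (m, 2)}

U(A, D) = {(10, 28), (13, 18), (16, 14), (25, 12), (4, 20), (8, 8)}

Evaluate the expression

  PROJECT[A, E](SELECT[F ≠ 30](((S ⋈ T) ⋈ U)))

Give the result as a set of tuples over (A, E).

{(13, d), (13, m), (25, c), (25, k), (25, v), (4, c), (4, k), (4, v)}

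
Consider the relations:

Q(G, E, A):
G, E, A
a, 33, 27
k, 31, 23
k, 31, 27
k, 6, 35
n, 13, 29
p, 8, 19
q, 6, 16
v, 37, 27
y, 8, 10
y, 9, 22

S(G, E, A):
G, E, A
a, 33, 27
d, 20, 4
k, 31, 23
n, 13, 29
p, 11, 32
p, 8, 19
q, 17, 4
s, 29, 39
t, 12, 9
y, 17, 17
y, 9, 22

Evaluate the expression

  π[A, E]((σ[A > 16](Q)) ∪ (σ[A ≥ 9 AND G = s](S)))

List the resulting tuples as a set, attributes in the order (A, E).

Selection A > 16: {(a, 33, 27), (k, 31, 23), (k, 31, 27), (k, 6, 35), (n, 13, 29), (p, 8, 19), (v, 37, 27), (y, 9, 22)}
Selection A ≥ 9 AND G = s: {(s, 29, 39)}
Set union of the two operands is {(a, 33, 27), (k, 31, 23), (k, 31, 27), (k, 6, 35), (n, 13, 29), (p, 8, 19), (s, 29, 39), (v, 37, 27), (y, 9, 22)}.
Projecting to A, E: {(19, 8), (22, 9), (23, 31), (27, 31), (27, 33), (27, 37), (29, 13), (35, 6), (39, 29)}

{(19, 8), (22, 9), (23, 31), (27, 31), (27, 33), (27, 37), (29, 13), (35, 6), (39, 29)}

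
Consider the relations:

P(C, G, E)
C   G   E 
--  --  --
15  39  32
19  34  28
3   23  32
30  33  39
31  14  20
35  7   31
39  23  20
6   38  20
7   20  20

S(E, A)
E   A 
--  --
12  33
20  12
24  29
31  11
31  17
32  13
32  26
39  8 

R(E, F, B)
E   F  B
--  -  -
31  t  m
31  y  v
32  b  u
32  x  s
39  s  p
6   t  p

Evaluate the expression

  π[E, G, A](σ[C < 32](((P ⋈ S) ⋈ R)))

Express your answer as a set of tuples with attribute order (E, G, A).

{(32, 23, 13), (32, 23, 26), (32, 39, 13), (32, 39, 26), (39, 33, 8)}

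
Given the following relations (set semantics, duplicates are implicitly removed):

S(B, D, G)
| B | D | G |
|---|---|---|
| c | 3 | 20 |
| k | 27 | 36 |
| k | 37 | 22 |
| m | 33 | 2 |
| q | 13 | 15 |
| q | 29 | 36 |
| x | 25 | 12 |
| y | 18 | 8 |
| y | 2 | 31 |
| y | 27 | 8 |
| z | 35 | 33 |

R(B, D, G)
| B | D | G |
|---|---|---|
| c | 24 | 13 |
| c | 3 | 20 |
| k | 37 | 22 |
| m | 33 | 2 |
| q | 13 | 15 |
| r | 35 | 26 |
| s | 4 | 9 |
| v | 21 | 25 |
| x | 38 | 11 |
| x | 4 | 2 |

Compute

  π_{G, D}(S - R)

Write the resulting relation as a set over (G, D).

Taking the difference: {(k, 27, 36), (q, 29, 36), (x, 25, 12), (y, 18, 8), (y, 2, 31), (y, 27, 8), (z, 35, 33)}
Keep only column(s) G, D: {(12, 25), (31, 2), (33, 35), (36, 27), (36, 29), (8, 18), (8, 27)}

{(12, 25), (31, 2), (33, 35), (36, 27), (36, 29), (8, 18), (8, 27)}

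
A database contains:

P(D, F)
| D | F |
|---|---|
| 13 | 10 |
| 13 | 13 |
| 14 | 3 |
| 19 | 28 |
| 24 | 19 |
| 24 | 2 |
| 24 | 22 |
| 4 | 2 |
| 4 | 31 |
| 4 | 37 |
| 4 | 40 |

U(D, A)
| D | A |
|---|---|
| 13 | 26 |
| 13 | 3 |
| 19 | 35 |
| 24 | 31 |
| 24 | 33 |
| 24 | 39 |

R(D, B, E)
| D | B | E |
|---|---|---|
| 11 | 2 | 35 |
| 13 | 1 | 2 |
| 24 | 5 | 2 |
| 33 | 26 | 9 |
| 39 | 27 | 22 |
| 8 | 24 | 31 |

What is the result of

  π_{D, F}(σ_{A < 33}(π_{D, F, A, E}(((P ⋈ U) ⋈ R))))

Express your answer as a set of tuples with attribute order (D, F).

Joining P and U on D yields {(13, 10, 26), (13, 10, 3), (13, 13, 26), (13, 13, 3), (19, 28, 35), (24, 19, 31), (24, 19, 33), (24, 19, 39), (24, 2, 31), (24, 2, 33), (24, 2, 39), (24, 22, 31), (24, 22, 33), (24, 22, 39)}.
Joining (P ⋈ U) and R on D yields {(13, 10, 26, 1, 2), (13, 10, 3, 1, 2), (13, 13, 26, 1, 2), (13, 13, 3, 1, 2), (24, 19, 31, 5, 2), (24, 19, 33, 5, 2), (24, 19, 39, 5, 2), (24, 2, 31, 5, 2), (24, 2, 33, 5, 2), (24, 2, 39, 5, 2), (24, 22, 31, 5, 2), (24, 22, 33, 5, 2), (24, 22, 39, 5, 2)}.
Projecting to D, F, A, E: {(13, 10, 26, 2), (13, 10, 3, 2), (13, 13, 26, 2), (13, 13, 3, 2), (24, 19, 31, 2), (24, 19, 33, 2), (24, 19, 39, 2), (24, 2, 31, 2), (24, 2, 33, 2), (24, 2, 39, 2), (24, 22, 31, 2), (24, 22, 33, 2), (24, 22, 39, 2)}
Filtering on A < 33 leaves {(13, 10, 26, 2), (13, 10, 3, 2), (13, 13, 26, 2), (13, 13, 3, 2), (24, 19, 31, 2), (24, 2, 31, 2), (24, 22, 31, 2)}.
Projecting to D, F (2 duplicate(s) eliminated): {(13, 10), (13, 13), (24, 19), (24, 2), (24, 22)}

{(13, 10), (13, 13), (24, 19), (24, 2), (24, 22)}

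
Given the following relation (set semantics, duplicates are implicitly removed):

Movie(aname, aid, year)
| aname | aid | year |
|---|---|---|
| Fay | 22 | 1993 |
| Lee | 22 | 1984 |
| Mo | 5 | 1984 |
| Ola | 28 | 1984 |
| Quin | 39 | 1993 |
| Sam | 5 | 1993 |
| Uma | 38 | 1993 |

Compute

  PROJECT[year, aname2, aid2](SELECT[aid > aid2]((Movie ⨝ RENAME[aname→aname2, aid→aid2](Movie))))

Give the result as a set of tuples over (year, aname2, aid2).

{(1984, Lee, 22), (1984, Mo, 5), (1993, Fay, 22), (1993, Sam, 5), (1993, Uma, 38)}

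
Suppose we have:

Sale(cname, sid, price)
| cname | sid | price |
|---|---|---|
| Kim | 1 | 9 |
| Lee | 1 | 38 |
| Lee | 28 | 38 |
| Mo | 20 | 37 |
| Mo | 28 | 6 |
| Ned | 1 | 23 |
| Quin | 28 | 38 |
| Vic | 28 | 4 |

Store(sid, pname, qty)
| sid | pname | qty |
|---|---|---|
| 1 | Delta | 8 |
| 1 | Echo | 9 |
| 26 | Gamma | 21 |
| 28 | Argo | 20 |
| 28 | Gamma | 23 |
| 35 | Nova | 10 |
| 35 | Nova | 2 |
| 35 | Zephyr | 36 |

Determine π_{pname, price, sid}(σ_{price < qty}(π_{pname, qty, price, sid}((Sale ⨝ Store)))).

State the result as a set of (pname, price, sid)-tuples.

{(Argo, 4, 28), (Argo, 6, 28), (Gamma, 4, 28), (Gamma, 6, 28)}

Sale ⋈ Store (natural join on sid): {(Kim, 1, 9, Delta, 8), (Kim, 1, 9, Echo, 9), (Lee, 1, 38, Delta, 8), (Lee, 1, 38, Echo, 9), (Lee, 28, 38, Argo, 20), (Lee, 28, 38, Gamma, 23), (Mo, 28, 6, Argo, 20), (Mo, 28, 6, Gamma, 23), (Ned, 1, 23, Delta, 8), (Ned, 1, 23, Echo, 9), (Quin, 28, 38, Argo, 20), (Quin, 28, 38, Gamma, 23), (Vic, 28, 4, Argo, 20), (Vic, 28, 4, Gamma, 23)}
Keep only column(s) pname, qty, price, sid (2 duplicate(s) eliminated): {(Argo, 20, 38, 28), (Argo, 20, 4, 28), (Argo, 20, 6, 28), (Delta, 8, 23, 1), (Delta, 8, 38, 1), (Delta, 8, 9, 1), (Echo, 9, 23, 1), (Echo, 9, 38, 1), (Echo, 9, 9, 1), (Gamma, 23, 38, 28), (Gamma, 23, 4, 28), (Gamma, 23, 6, 28)}
Selection price < qty: {(Argo, 20, 4, 28), (Argo, 20, 6, 28), (Gamma, 23, 4, 28), (Gamma, 23, 6, 28)}
Keep only column(s) pname, price, sid: {(Argo, 4, 28), (Argo, 6, 28), (Gamma, 4, 28), (Gamma, 6, 28)}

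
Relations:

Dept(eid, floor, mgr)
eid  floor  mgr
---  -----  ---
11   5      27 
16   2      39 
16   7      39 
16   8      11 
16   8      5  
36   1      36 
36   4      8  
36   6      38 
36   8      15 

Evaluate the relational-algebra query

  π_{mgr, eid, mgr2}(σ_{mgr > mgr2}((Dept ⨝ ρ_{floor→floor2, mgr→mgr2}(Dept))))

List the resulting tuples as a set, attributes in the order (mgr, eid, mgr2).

{(11, 16, 5), (15, 36, 8), (36, 36, 15), (36, 36, 8), (38, 36, 15), (38, 36, 36), (38, 36, 8), (39, 16, 11), (39, 16, 5)}

ρ[floor→floor2, mgr→mgr2]: schema becomes (eid, floor2, mgr2); tuples unchanged.
Natural join on eid: {(11, 5, 27, 5, 27), (16, 2, 39, 2, 39), (16, 2, 39, 7, 39), (16, 2, 39, 8, 11), (16, 2, 39, 8, 5), (16, 7, 39, 2, 39), (16, 7, 39, 7, 39), (16, 7, 39, 8, 11), (16, 7, 39, 8, 5), (16, 8, 11, 2, 39), (16, 8, 11, 7, 39), (16, 8, 11, 8, 11), (16, 8, 11, 8, 5), (16, 8, 5, 2, 39), (16, 8, 5, 7, 39), (16, 8, 5, 8, 11), (16, 8, 5, 8, 5), (36, 1, 36, 1, 36), (36, 1, 36, 4, 8), (36, 1, 36, 6, 38), (36, 1, 36, 8, 15), (36, 4, 8, 1, 36), (36, 4, 8, 4, 8), (36, 4, 8, 6, 38), (36, 4, 8, 8, 15), (36, 6, 38, 1, 36), (36, 6, 38, 4, 8), (36, 6, 38, 6, 38), (36, 6, 38, 8, 15), (36, 8, 15, 1, 36), (36, 8, 15, 4, 8), (36, 8, 15, 6, 38), (36, 8, 15, 8, 15)}
Filtering on mgr > mgr2 leaves {(16, 2, 39, 8, 11), (16, 2, 39, 8, 5), (16, 7, 39, 8, 11), (16, 7, 39, 8, 5), (16, 8, 11, 8, 5), (36, 1, 36, 4, 8), (36, 1, 36, 8, 15), (36, 6, 38, 1, 36), (36, 6, 38, 4, 8), (36, 6, 38, 8, 15), (36, 8, 15, 4, 8)}.
Keep only column(s) mgr, eid, mgr2 (2 duplicate(s) eliminated): {(11, 16, 5), (15, 36, 8), (36, 36, 15), (36, 36, 8), (38, 36, 15), (38, 36, 36), (38, 36, 8), (39, 16, 11), (39, 16, 5)}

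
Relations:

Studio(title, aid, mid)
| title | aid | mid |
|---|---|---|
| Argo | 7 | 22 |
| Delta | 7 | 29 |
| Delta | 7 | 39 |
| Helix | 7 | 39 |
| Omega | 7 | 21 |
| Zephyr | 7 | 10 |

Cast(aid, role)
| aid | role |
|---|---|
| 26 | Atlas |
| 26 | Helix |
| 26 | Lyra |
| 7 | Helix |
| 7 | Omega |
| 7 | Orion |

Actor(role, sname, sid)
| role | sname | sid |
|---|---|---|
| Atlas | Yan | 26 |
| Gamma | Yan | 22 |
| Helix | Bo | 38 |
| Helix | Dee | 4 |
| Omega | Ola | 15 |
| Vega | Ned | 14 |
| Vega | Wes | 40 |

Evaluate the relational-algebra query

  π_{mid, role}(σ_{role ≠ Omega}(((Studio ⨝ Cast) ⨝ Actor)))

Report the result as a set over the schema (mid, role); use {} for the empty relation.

Joining Studio and Cast on aid yields {(Argo, 7, 22, Helix), (Argo, 7, 22, Omega), (Argo, 7, 22, Orion), (Delta, 7, 29, Helix), (Delta, 7, 29, Omega), (Delta, 7, 29, Orion), (Delta, 7, 39, Helix), (Delta, 7, 39, Omega), (Delta, 7, 39, Orion), (Helix, 7, 39, Helix), (Helix, 7, 39, Omega), (Helix, 7, 39, Orion), (Omega, 7, 21, Helix), (Omega, 7, 21, Omega), (Omega, 7, 21, Orion), (Zephyr, 7, 10, Helix), (Zephyr, 7, 10, Omega), (Zephyr, 7, 10, Orion)}.
Joining (Studio ⨝ Cast) and Actor on role yields {(Argo, 7, 22, Helix, Bo, 38), (Argo, 7, 22, Helix, Dee, 4), (Argo, 7, 22, Omega, Ola, 15), (Delta, 7, 29, Helix, Bo, 38), (Delta, 7, 29, Helix, Dee, 4), (Delta, 7, 29, Omega, Ola, 15), (Delta, 7, 39, Helix, Bo, 38), (Delta, 7, 39, Helix, Dee, 4), (Delta, 7, 39, Omega, Ola, 15), (Helix, 7, 39, Helix, Bo, 38), (Helix, 7, 39, Helix, Dee, 4), (Helix, 7, 39, Omega, Ola, 15), (Omega, 7, 21, Helix, Bo, 38), (Omega, 7, 21, Helix, Dee, 4), (Omega, 7, 21, Omega, Ola, 15), (Zephyr, 7, 10, Helix, Bo, 38), (Zephyr, 7, 10, Helix, Dee, 4), (Zephyr, 7, 10, Omega, Ola, 15)}.
σ[role ≠ Omega]: keep tuples satisfying role ≠ Omega → {(Argo, 7, 22, Helix, Bo, 38), (Argo, 7, 22, Helix, Dee, 4), (Delta, 7, 29, Helix, Bo, 38), (Delta, 7, 29, Helix, Dee, 4), (Delta, 7, 39, Helix, Bo, 38), (Delta, 7, 39, Helix, Dee, 4), (Helix, 7, 39, Helix, Bo, 38), (Helix, 7, 39, Helix, Dee, 4), (Omega, 7, 21, Helix, Bo, 38), (Omega, 7, 21, Helix, Dee, 4), (Zephyr, 7, 10, Helix, Bo, 38), (Zephyr, 7, 10, Helix, Dee, 4)}
π[mid, role]: project onto (mid, role) (7 duplicate(s) eliminated) → {(10, Helix), (21, Helix), (22, Helix), (29, Helix), (39, Helix)}

{(10, Helix), (21, Helix), (22, Helix), (29, Helix), (39, Helix)}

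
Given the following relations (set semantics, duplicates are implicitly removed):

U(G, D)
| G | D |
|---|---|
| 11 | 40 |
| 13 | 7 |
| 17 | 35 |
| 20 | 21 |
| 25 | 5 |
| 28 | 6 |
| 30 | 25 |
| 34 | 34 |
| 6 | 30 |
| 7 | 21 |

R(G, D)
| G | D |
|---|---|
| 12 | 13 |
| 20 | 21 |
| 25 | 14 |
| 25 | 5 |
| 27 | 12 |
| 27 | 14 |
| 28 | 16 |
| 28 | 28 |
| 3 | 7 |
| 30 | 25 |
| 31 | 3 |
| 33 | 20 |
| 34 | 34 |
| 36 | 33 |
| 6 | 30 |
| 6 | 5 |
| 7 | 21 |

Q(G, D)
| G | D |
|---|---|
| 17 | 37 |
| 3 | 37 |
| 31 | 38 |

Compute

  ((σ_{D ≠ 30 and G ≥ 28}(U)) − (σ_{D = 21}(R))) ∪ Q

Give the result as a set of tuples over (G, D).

{(17, 37), (28, 6), (3, 37), (30, 25), (31, 38), (34, 34)}

σ[D ≠ 30 and G ≥ 28]: keep tuples satisfying D ≠ 30 and G ≥ 28 → {(28, 6), (30, 25), (34, 34)}
σ[D = 21]: keep tuples satisfying D = 21 → {(20, 21), (7, 21)}
Set difference of the two operands is {(28, 6), (30, 25), (34, 34)}.
Set union of the two operands is {(17, 37), (28, 6), (3, 37), (30, 25), (31, 38), (34, 34)}.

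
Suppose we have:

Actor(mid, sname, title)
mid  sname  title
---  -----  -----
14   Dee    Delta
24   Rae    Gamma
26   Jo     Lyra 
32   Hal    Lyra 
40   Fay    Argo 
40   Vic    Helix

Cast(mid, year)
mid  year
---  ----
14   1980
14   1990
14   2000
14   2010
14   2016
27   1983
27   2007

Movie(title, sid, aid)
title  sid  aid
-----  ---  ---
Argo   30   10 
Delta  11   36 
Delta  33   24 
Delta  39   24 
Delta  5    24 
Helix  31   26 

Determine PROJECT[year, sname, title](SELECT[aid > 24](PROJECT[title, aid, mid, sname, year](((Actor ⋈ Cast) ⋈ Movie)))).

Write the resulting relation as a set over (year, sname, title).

Actor ⋈ Cast (natural join on mid): {(14, Dee, Delta, 1980), (14, Dee, Delta, 1990), (14, Dee, Delta, 2000), (14, Dee, Delta, 2010), (14, Dee, Delta, 2016)}
(Actor ⋈ Cast) ⋈ Movie (natural join on title): {(14, Dee, Delta, 1980, 11, 36), (14, Dee, Delta, 1980, 33, 24), (14, Dee, Delta, 1980, 39, 24), (14, Dee, Delta, 1980, 5, 24), (14, Dee, Delta, 1990, 11, 36), (14, Dee, Delta, 1990, 33, 24), (14, Dee, Delta, 1990, 39, 24), (14, Dee, Delta, 1990, 5, 24), (14, Dee, Delta, 2000, 11, 36), (14, Dee, Delta, 2000, 33, 24), (14, Dee, Delta, 2000, 39, 24), (14, Dee, Delta, 2000, 5, 24), (14, Dee, Delta, 2010, 11, 36), (14, Dee, Delta, 2010, 33, 24), (14, Dee, Delta, 2010, 39, 24), (14, Dee, Delta, 2010, 5, 24), (14, Dee, Delta, 2016, 11, 36), (14, Dee, Delta, 2016, 33, 24), (14, Dee, Delta, 2016, 39, 24), (14, Dee, Delta, 2016, 5, 24)}
π_{title, aid, mid, sname, year} gives {(Delta, 24, 14, Dee, 1980), (Delta, 24, 14, Dee, 1990), (Delta, 24, 14, Dee, 2000), (Delta, 24, 14, Dee, 2010), (Delta, 24, 14, Dee, 2016), (Delta, 36, 14, Dee, 1980), (Delta, 36, 14, Dee, 1990), (Delta, 36, 14, Dee, 2000), (Delta, 36, 14, Dee, 2010), (Delta, 36, 14, Dee, 2016)} (10 duplicate(s) eliminated).
σ[aid > 24]: keep tuples satisfying aid > 24 → {(Delta, 36, 14, Dee, 1980), (Delta, 36, 14, Dee, 1990), (Delta, 36, 14, Dee, 2000), (Delta, 36, 14, Dee, 2010), (Delta, 36, 14, Dee, 2016)}
π_{year, sname, title} gives {(1980, Dee, Delta), (1990, Dee, Delta), (2000, Dee, Delta), (2010, Dee, Delta), (2016, Dee, Delta)}.

{(1980, Dee, Delta), (1990, Dee, Delta), (2000, Dee, Delta), (2010, Dee, Delta), (2016, Dee, Delta)}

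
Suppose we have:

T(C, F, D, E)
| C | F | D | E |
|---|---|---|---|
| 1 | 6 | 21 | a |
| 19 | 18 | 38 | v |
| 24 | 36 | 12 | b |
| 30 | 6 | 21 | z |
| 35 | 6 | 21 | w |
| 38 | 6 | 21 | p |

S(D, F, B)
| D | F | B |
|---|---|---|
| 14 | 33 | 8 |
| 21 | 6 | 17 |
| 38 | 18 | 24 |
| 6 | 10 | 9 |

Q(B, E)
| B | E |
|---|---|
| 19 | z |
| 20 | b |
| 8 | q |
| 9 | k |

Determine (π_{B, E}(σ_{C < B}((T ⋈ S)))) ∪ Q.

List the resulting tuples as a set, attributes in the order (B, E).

T ⋈ S (natural join on F, D): {(1, 6, 21, a, 17), (19, 18, 38, v, 24), (30, 6, 21, z, 17), (35, 6, 21, w, 17), (38, 6, 21, p, 17)}
Selection C < B: {(1, 6, 21, a, 17), (19, 18, 38, v, 24)}
Projecting to B, E: {(17, a), (24, v)}
Union: {(17, a), (24, v)} with {(19, z), (20, b), (8, q), (9, k)} → {(17, a), (19, z), (20, b), (24, v), (8, q), (9, k)}

{(17, a), (19, z), (20, b), (24, v), (8, q), (9, k)}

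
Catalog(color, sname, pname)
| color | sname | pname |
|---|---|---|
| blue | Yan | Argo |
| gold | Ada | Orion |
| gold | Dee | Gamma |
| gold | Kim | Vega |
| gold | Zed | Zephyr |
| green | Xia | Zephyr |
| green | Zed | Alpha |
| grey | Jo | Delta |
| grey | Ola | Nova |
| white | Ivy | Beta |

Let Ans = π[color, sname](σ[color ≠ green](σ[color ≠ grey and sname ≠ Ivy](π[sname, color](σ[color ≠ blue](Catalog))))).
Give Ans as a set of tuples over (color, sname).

Apply σ_{color ≠ blue}; surviving tuples: {(gold, Ada, Orion), (gold, Dee, Gamma), (gold, Kim, Vega), (gold, Zed, Zephyr), (green, Xia, Zephyr), (green, Zed, Alpha), (grey, Jo, Delta), (grey, Ola, Nova), (white, Ivy, Beta)}
π[sname, color]: project onto (sname, color) → {(Ada, gold), (Dee, gold), (Ivy, white), (Jo, grey), (Kim, gold), (Ola, grey), (Xia, green), (Zed, gold), (Zed, green)}
Apply σ_{color ≠ grey and sname ≠ Ivy}; surviving tuples: {(Ada, gold), (Dee, gold), (Kim, gold), (Xia, green), (Zed, gold), (Zed, green)}
Apply σ_{color ≠ green}; surviving tuples: {(Ada, gold), (Dee, gold), (Kim, gold), (Zed, gold)}
π[color, sname]: project onto (color, sname) → {(gold, Ada), (gold, Dee), (gold, Kim), (gold, Zed)}

{(gold, Ada), (gold, Dee), (gold, Kim), (gold, Zed)}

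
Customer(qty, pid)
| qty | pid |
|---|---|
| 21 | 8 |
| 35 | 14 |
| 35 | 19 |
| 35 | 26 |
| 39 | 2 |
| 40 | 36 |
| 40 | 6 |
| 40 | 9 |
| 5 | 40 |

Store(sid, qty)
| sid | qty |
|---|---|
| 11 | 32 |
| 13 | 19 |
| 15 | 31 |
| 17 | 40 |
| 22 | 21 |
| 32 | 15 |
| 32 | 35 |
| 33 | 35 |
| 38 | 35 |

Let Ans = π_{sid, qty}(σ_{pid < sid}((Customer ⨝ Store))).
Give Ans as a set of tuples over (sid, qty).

{(17, 40), (22, 21), (32, 35), (33, 35), (38, 35)}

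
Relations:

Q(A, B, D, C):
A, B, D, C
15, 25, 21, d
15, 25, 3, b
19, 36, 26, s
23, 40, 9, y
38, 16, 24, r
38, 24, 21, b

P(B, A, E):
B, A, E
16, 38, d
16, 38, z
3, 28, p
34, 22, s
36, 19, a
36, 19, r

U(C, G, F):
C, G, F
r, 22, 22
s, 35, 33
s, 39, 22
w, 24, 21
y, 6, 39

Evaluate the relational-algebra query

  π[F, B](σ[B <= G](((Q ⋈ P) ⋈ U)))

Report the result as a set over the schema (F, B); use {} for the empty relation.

Joining Q and P on A, B yields {(19, 36, 26, s, a), (19, 36, 26, s, r), (38, 16, 24, r, d), (38, 16, 24, r, z)}.
Joining (Q ⋈ P) and U on C yields {(19, 36, 26, s, a, 35, 33), (19, 36, 26, s, a, 39, 22), (19, 36, 26, s, r, 35, 33), (19, 36, 26, s, r, 39, 22), (38, 16, 24, r, d, 22, 22), (38, 16, 24, r, z, 22, 22)}.
Selection B <= G: {(19, 36, 26, s, a, 39, 22), (19, 36, 26, s, r, 39, 22), (38, 16, 24, r, d, 22, 22), (38, 16, 24, r, z, 22, 22)}
Keep only column(s) F, B (2 duplicate(s) eliminated): {(22, 16), (22, 36)}

{(22, 16), (22, 36)}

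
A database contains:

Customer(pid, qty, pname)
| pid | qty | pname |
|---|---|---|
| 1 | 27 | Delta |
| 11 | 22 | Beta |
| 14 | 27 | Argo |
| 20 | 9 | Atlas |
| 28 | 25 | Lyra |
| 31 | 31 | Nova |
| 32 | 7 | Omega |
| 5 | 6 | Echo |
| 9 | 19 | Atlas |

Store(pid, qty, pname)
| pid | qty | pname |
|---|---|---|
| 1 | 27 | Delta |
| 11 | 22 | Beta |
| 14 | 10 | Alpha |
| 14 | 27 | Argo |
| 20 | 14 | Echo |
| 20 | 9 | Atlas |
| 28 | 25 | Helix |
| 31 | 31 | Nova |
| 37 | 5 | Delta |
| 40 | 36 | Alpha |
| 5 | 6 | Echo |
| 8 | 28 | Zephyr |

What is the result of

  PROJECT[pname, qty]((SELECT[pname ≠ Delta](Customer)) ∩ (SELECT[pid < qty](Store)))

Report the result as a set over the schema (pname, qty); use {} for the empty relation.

{(Argo, 27), (Beta, 22), (Echo, 6)}

Selection pname ≠ Delta: {(11, 22, Beta), (14, 27, Argo), (20, 9, Atlas), (28, 25, Lyra), (31, 31, Nova), (32, 7, Omega), (5, 6, Echo), (9, 19, Atlas)}
Selection pid < qty: {(1, 27, Delta), (11, 22, Beta), (14, 27, Argo), (5, 6, Echo), (8, 28, Zephyr)}
Intersection: {(11, 22, Beta), (14, 27, Argo), (20, 9, Atlas), (28, 25, Lyra), (31, 31, Nova), (32, 7, Omega), (5, 6, Echo), (9, 19, Atlas)} with {(1, 27, Delta), (11, 22, Beta), (14, 27, Argo), (5, 6, Echo), (8, 28, Zephyr)} → {(11, 22, Beta), (14, 27, Argo), (5, 6, Echo)}
π_{pname, qty} gives {(Argo, 27), (Beta, 22), (Echo, 6)}.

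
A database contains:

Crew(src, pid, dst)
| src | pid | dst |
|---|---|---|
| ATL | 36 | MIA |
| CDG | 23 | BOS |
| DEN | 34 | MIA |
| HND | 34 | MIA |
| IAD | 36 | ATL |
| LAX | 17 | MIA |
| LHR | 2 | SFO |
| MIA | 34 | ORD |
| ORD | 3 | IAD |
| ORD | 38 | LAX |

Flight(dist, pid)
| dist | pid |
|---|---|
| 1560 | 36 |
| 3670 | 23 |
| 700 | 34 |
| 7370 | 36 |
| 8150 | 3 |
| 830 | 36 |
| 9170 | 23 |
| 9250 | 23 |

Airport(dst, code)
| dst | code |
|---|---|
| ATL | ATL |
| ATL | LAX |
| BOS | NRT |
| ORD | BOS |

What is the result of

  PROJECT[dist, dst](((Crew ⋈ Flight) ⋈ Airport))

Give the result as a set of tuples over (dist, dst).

Crew ⋈ Flight (natural join on pid): {(ATL, 36, MIA, 1560), (ATL, 36, MIA, 7370), (ATL, 36, MIA, 830), (CDG, 23, BOS, 3670), (CDG, 23, BOS, 9170), (CDG, 23, BOS, 9250), (DEN, 34, MIA, 700), (HND, 34, MIA, 700), (IAD, 36, ATL, 1560), (IAD, 36, ATL, 7370), (IAD, 36, ATL, 830), (MIA, 34, ORD, 700), (ORD, 3, IAD, 8150)}
(Crew ⋈ Flight) ⋈ Airport (natural join on dst): {(CDG, 23, BOS, 3670, NRT), (CDG, 23, BOS, 9170, NRT), (CDG, 23, BOS, 9250, NRT), (IAD, 36, ATL, 1560, ATL), (IAD, 36, ATL, 1560, LAX), (IAD, 36, ATL, 7370, ATL), (IAD, 36, ATL, 7370, LAX), (IAD, 36, ATL, 830, ATL), (IAD, 36, ATL, 830, LAX), (MIA, 34, ORD, 700, BOS)}
Keep only column(s) dist, dst (3 duplicate(s) eliminated): {(1560, ATL), (3670, BOS), (700, ORD), (7370, ATL), (830, ATL), (9170, BOS), (9250, BOS)}

{(1560, ATL), (3670, BOS), (700, ORD), (7370, ATL), (830, ATL), (9170, BOS), (9250, BOS)}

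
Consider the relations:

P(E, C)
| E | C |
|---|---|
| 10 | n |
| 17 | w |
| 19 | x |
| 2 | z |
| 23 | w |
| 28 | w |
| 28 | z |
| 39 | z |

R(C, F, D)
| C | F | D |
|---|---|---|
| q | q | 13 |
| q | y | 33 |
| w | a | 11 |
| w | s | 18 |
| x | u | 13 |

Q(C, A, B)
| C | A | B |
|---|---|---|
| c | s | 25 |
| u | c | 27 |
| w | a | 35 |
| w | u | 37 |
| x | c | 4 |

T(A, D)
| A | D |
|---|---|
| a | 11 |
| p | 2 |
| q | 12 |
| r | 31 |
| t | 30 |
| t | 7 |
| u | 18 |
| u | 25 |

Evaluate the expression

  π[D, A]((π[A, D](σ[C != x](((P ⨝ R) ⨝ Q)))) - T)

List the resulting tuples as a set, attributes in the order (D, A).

Natural join on C: {(17, w, a, 11), (17, w, s, 18), (19, x, u, 13), (23, w, a, 11), (23, w, s, 18), (28, w, a, 11), (28, w, s, 18)}
Natural join on C: {(17, w, a, 11, a, 35), (17, w, a, 11, u, 37), (17, w, s, 18, a, 35), (17, w, s, 18, u, 37), (19, x, u, 13, c, 4), (23, w, a, 11, a, 35), (23, w, a, 11, u, 37), (23, w, s, 18, a, 35), (23, w, s, 18, u, 37), (28, w, a, 11, a, 35), (28, w, a, 11, u, 37), (28, w, s, 18, a, 35), (28, w, s, 18, u, 37)}
Filtering on C != x leaves {(17, w, a, 11, a, 35), (17, w, a, 11, u, 37), (17, w, s, 18, a, 35), (17, w, s, 18, u, 37), (23, w, a, 11, a, 35), (23, w, a, 11, u, 37), (23, w, s, 18, a, 35), (23, w, s, 18, u, 37), (28, w, a, 11, a, 35), (28, w, a, 11, u, 37), (28, w, s, 18, a, 35), (28, w, s, 18, u, 37)}.
π_{A, D} gives {(a, 11), (a, 18), (u, 11), (u, 18)} (8 duplicate(s) eliminated).
Taking the difference: {(a, 18), (u, 11)}
π_{D, A} gives {(11, u), (18, a)}.

{(11, u), (18, a)}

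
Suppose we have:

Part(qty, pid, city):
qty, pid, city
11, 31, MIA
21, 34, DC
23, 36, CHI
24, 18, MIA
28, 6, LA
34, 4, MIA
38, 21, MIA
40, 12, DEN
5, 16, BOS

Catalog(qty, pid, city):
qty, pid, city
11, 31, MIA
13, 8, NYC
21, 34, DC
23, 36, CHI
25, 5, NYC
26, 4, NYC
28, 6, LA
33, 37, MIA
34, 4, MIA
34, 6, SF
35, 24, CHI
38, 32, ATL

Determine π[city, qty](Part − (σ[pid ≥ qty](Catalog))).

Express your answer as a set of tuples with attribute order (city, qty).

{(BOS, 5), (DEN, 40), (LA, 28), (MIA, 24), (MIA, 34), (MIA, 38)}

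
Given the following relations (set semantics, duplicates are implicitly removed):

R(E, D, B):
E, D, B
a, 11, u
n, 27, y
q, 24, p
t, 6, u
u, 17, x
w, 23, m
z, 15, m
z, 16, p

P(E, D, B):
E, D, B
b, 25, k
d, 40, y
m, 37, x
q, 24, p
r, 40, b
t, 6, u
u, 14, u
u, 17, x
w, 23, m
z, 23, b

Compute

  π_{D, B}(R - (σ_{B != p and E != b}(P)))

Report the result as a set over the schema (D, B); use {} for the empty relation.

{(11, u), (15, m), (16, p), (24, p), (27, y)}

σ[B != p and E != b]: keep tuples satisfying B != p and E != b → {(d, 40, y), (m, 37, x), (r, 40, b), (t, 6, u), (u, 14, u), (u, 17, x), (w, 23, m), (z, 23, b)}
Set difference of the two operands is {(a, 11, u), (n, 27, y), (q, 24, p), (z, 15, m), (z, 16, p)}.
Projecting to D, B: {(11, u), (15, m), (16, p), (24, p), (27, y)}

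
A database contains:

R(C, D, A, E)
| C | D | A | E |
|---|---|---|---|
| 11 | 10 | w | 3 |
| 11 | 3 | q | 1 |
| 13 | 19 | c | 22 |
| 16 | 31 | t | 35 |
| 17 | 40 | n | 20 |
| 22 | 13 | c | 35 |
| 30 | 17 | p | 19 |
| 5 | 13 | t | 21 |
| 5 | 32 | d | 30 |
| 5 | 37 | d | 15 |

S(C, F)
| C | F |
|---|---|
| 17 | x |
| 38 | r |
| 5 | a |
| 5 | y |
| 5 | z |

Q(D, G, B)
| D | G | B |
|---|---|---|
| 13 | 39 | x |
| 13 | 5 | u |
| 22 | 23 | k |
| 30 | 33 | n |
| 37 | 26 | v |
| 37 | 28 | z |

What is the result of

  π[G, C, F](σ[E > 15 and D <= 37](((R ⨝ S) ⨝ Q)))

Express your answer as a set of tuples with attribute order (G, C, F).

Joining R and S on C yields {(17, 40, n, 20, x), (5, 13, t, 21, a), (5, 13, t, 21, y), (5, 13, t, 21, z), (5, 32, d, 30, a), (5, 32, d, 30, y), (5, 32, d, 30, z), (5, 37, d, 15, a), (5, 37, d, 15, y), (5, 37, d, 15, z)}.
Joining (R ⨝ S) and Q on D yields {(5, 13, t, 21, a, 39, x), (5, 13, t, 21, a, 5, u), (5, 13, t, 21, y, 39, x), (5, 13, t, 21, y, 5, u), (5, 13, t, 21, z, 39, x), (5, 13, t, 21, z, 5, u), (5, 37, d, 15, a, 26, v), (5, 37, d, 15, a, 28, z), (5, 37, d, 15, y, 26, v), (5, 37, d, 15, y, 28, z), (5, 37, d, 15, z, 26, v), (5, 37, d, 15, z, 28, z)}.
σ[E > 15 and D <= 37]: keep tuples satisfying E > 15 and D <= 37 → {(5, 13, t, 21, a, 39, x), (5, 13, t, 21, a, 5, u), (5, 13, t, 21, y, 39, x), (5, 13, t, 21, y, 5, u), (5, 13, t, 21, z, 39, x), (5, 13, t, 21, z, 5, u)}
Keep only column(s) G, C, F: {(39, 5, a), (39, 5, y), (39, 5, z), (5, 5, a), (5, 5, y), (5, 5, z)}

{(39, 5, a), (39, 5, y), (39, 5, z), (5, 5, a), (5, 5, y), (5, 5, z)}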